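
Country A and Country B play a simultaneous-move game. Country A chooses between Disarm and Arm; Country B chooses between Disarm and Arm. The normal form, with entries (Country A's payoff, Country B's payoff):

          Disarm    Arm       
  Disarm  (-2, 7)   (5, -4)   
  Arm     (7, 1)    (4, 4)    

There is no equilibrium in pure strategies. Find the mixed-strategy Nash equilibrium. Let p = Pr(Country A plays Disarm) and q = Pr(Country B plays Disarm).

Country B's indifference between Disarm and Arm determines Country A's mixing probability p:
  Country B's expected payoff from Disarm: p·7 + (1−p)·1 = 6p + 1
  Country B's expected payoff from Arm: p·(-4) + (1−p)·4 = -8p + 4
  6p + 1 = -8p + 4  ⇒  14p = 3  ⇒  p = 3/14.
Set Country A's expected payoff from Disarm equal to that from Arm:
  Country A's payoff to Disarm: q·(-2) + (1−q)·5 = -7q + 5
  Country A's payoff to Arm: q·7 + (1−q)·4 = 3q + 4
  -7q + 5 = 3q + 4  ⇒  -10q = -1  ⇒  q = 1/10.

p = 3/14, q = 1/10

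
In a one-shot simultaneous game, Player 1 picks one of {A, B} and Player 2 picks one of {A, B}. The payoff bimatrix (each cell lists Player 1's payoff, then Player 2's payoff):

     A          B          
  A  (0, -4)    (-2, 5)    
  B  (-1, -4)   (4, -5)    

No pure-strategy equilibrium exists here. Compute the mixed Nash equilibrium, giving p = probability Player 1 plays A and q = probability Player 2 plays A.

p = 1/10, q = 6/7

In a mixed equilibrium Player 2 is indifferent between A and B; this condition fixes p.
  Player 2's expected payoff from A: p·(-4) + (1−p)·(-4) = -4
  Player 2's expected payoff from B: p·5 + (1−p)·(-5) = 10p - 5
  -4 = 10p - 5  ⇒  -10p = -1  ⇒  p = 1/10.
In a mixed equilibrium Player 1 is indifferent between A and B; this condition fixes q.
  Player 1's payoff from A: q·0 + (1−q)·(-2) = 2q - 2
  Player 1's payoff from B: q·(-1) + (1−q)·4 = -5q + 4
  2q - 2 = -5q + 4  ⇒  7q = 6  ⇒  q = 6/7.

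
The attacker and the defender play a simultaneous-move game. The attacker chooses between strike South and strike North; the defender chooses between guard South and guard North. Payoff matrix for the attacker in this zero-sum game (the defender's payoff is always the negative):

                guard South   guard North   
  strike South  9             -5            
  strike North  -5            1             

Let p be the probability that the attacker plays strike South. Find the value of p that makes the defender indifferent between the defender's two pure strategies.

In a mixed equilibrium the defender is indifferent between guard South and guard North; this condition fixes p.
  the defender's expected payoff from guard South: p·(-9) + (1−p)·5 = -14p + 5
  the defender's expected payoff from guard North: p·5 + (1−p)·(-1) = 6p - 1
  -14p + 5 = 6p - 1  ⇒  -20p = -6  ⇒  p = 3/10.

p = 3/10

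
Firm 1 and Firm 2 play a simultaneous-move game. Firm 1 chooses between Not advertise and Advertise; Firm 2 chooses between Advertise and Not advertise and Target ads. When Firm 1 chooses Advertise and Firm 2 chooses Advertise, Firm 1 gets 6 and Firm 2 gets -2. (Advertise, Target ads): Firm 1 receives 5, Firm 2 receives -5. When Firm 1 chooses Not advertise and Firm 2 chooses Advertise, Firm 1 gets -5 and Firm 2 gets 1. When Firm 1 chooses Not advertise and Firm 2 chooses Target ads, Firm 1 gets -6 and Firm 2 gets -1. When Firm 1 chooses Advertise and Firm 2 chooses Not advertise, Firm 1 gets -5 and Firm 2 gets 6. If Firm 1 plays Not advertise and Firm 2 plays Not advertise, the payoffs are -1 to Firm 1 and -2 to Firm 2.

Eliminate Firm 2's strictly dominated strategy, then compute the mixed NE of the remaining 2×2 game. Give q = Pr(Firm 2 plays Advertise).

Firm 2's strategy Target ads is strictly dominated by Advertise: 1 > -1 and -2 > -5. Eliminate Target ads.
In a mixed equilibrium Firm 1 is indifferent between Not advertise and Advertise; this condition fixes q.
  Firm 1's payoff to Not advertise: q·(-5) + (1−q)·(-1) = -4q - 1
  Firm 1's payoff to Advertise: q·6 + (1−q)·(-5) = 11q - 5
  -4q - 1 = 11q - 5  ⇒  -15q = -4  ⇒  q = 4/15.

q = 4/15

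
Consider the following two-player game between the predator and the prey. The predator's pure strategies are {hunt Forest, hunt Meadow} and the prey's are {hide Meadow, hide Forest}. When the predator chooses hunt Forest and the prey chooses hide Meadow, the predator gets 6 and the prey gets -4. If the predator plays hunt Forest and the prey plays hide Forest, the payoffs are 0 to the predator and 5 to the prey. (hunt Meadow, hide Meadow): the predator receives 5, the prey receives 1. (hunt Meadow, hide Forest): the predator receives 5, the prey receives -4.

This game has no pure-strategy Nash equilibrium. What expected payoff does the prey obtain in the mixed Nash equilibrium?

The prey's indifference between hide Meadow and hide Forest determines the predator's mixing probability p:
  the prey's payoff to hide Meadow: p·(-4) + (1−p)·1 = -5p + 1
  the prey's payoff to hide Forest: p·5 + (1−p)·(-4) = 9p - 4
  -5p + 1 = 9p - 4  ⇒  -14p = -5  ⇒  p = 5/14.
At equilibrium the prey is indifferent across columns, so the prey's payoff equals the payoff from hide Meadow: (5/14)·(-4) + (9/14)·1 = -11/14.

-11/14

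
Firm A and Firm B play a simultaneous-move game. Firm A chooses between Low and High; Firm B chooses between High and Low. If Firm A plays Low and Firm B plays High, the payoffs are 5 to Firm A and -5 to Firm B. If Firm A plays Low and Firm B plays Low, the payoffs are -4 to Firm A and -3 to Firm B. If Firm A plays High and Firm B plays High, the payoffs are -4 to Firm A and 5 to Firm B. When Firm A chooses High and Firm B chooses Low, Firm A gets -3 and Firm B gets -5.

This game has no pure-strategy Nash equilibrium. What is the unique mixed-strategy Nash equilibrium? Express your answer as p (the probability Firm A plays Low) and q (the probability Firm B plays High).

p = 5/6, q = 1/10

In a mixed equilibrium Firm B is indifferent between High and Low; this condition fixes p.
  Firm B's payoff to High: p·(-5) + (1−p)·5 = -10p + 5
  Firm B's payoff to Low: p·(-3) + (1−p)·(-5) = 2p - 5
  -10p + 5 = 2p - 5  ⇒  -12p = -10  ⇒  p = 5/6.
For Firm A to be willing to mix, Firm A must be indifferent between Low and High, which pins down Firm B's mix.
  Firm A's payoff from Low: q·5 + (1−q)·(-4) = 9q - 4
  Firm A's payoff from High: q·(-4) + (1−q)·(-3) = -q - 3
  9q - 4 = -q - 3  ⇒  10q = 1  ⇒  q = 1/10.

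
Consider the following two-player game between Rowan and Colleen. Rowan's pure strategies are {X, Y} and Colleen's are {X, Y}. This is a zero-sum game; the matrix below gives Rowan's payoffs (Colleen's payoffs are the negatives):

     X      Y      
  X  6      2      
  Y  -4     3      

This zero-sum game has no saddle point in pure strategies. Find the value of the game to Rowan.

v = 26/11

Rowan's indifference between X and Y determines Colleen's mixing probability q:
  Rowan's expected payoff from X: q·6 + (1−q)·2 = 4q + 2
  Rowan's expected payoff from Y: q·(-4) + (1−q)·3 = -7q + 3
  4q + 2 = -7q + 3  ⇒  11q = 1  ⇒  q = 1/11.
The value is Rowan's expected payoff against this mix (using X): (1/11)·6 + (10/11)·2 = 26/11.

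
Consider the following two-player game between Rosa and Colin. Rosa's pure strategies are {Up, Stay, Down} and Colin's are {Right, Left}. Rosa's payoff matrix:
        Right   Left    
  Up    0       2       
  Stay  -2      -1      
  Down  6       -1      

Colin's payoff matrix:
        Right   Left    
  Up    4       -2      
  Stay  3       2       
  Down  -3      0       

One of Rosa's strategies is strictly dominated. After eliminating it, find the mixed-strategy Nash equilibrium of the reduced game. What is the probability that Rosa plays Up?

Rosa's strategy Stay is strictly dominated by Up: 0 > -2 and 2 > -1. Eliminate Stay.
Colin's indifference between Right and Left determines Rosa's mixing probability p:
  Colin's payoff from Right: p·4 + (1−p)·(-3) = 7p - 3
  Colin's payoff from Left: p·(-2) + (1−p)·0 = -2p
  7p - 3 = -2p  ⇒  9p = 3  ⇒  p = 1/3.

p = 1/3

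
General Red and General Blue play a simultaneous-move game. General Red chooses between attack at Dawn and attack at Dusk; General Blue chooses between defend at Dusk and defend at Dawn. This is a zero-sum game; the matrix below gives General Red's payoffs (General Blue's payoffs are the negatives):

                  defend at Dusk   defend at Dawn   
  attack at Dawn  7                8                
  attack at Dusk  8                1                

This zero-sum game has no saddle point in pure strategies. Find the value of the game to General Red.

In a mixed equilibrium General Red is indifferent between attack at Dawn and attack at Dusk; this condition fixes q.
  General Red's payoff from attack at Dawn: q·7 + (1−q)·8 = -q + 8
  General Red's payoff from attack at Dusk: q·8 + (1−q)·1 = 7q + 1
  -q + 8 = 7q + 1  ⇒  -8q = -7  ⇒  q = 7/8.
The value is General Red's expected payoff against this mix (using attack at Dawn): (7/8)·7 + (1/8)·8 = 57/8.

v = 57/8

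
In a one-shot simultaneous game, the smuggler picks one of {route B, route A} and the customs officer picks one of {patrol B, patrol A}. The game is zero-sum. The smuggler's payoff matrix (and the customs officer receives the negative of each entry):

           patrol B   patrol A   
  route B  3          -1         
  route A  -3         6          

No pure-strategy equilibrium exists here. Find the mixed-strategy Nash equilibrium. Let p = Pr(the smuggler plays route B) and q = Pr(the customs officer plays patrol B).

p = 9/13, q = 7/13

The smuggler's mix must leave the customs officer indifferent between patrol B and patrol A.
  the customs officer's payoff from patrol B: p·(-3) + (1−p)·3 = -6p + 3
  the customs officer's payoff from patrol A: p·1 + (1−p)·(-6) = 7p - 6
  -6p + 3 = 7p - 6  ⇒  -13p = -9  ⇒  p = 9/13.
The smuggler's indifference between route B and route A determines the customs officer's mixing probability q:
  the smuggler's expected payoff from route B: q·3 + (1−q)·(-1) = 4q - 1
  the smuggler's expected payoff from route A: q·(-3) + (1−q)·6 = -9q + 6
  4q - 1 = -9q + 6  ⇒  13q = 7  ⇒  q = 7/13.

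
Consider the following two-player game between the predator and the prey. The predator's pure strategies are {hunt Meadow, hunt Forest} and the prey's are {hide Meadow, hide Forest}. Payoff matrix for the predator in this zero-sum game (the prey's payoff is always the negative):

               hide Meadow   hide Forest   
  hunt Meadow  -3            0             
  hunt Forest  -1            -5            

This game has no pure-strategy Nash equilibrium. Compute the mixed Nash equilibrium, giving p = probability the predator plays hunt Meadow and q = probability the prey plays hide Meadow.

p = 4/7, q = 5/7

For the prey to be willing to mix, the prey must be indifferent between hide Meadow and hide Forest, which pins down the predator's mix.
  the prey's expected payoff from hide Meadow: p·3 + (1−p)·1 = 2p + 1
  the prey's expected payoff from hide Forest: p·0 + (1−p)·5 = -5p + 5
  2p + 1 = -5p + 5  ⇒  7p = 4  ⇒  p = 4/7.
Set the predator's expected payoff from hunt Meadow equal to that from hunt Forest:
  the predator's expected payoff from hunt Meadow: q·(-3) + (1−q)·0 = -3q
  the predator's expected payoff from hunt Forest: q·(-1) + (1−q)·(-5) = 4q - 5
  -3q = 4q - 5  ⇒  -7q = -5  ⇒  q = 5/7.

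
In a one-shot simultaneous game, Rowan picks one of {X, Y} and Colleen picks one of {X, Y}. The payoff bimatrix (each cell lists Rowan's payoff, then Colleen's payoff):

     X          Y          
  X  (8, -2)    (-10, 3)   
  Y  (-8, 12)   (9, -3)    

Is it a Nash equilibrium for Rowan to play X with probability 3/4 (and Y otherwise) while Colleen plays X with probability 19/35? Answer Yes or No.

Check Colleen's indifference given Rowan's mix p = 3/4:
  payoff from X = 3/2; payoff from Y = 3/2 — equal.
Check Rowan's indifference given Colleen's mix q = 19/35:
  payoff from X = -8/35; payoff from Y = -8/35 — equal.
Both players are indifferent, so neither can profitably deviate.

Yes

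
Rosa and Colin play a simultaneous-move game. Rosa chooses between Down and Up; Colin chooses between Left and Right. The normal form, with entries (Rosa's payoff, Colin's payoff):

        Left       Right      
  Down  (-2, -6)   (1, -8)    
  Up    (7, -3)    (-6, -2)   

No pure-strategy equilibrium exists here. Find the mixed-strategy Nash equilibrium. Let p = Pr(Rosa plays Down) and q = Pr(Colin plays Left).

Set Colin's expected payoff from Left equal to that from Right:
  Colin's payoff to Left: p·(-6) + (1−p)·(-3) = -3p - 3
  Colin's payoff to Right: p·(-8) + (1−p)·(-2) = -6p - 2
  -3p - 3 = -6p - 2  ⇒  3p = 1  ⇒  p = 1/3.
For Rosa to be willing to mix, Rosa must be indifferent between Down and Up, which pins down Colin's mix.
  Rosa's expected payoff from Down: q·(-2) + (1−q)·1 = -3q + 1
  Rosa's expected payoff from Up: q·7 + (1−q)·(-6) = 13q - 6
  -3q + 1 = 13q - 6  ⇒  -16q = -7  ⇒  q = 7/16.

p = 1/3, q = 7/16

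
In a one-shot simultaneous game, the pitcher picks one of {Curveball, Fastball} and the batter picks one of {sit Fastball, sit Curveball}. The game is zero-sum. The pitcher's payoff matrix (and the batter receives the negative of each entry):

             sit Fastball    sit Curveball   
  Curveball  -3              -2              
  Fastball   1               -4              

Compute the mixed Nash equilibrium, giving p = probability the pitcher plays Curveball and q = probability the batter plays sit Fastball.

In a mixed equilibrium the batter is indifferent between sit Fastball and sit Curveball; this condition fixes p.
  the batter's expected payoff from sit Fastball: p·3 + (1−p)·(-1) = 4p - 1
  the batter's expected payoff from sit Curveball: p·2 + (1−p)·4 = -2p + 4
  4p - 1 = -2p + 4  ⇒  6p = 5  ⇒  p = 5/6.
The batter's mix must leave the pitcher indifferent between Curveball and Fastball.
  the pitcher's expected payoff from Curveball: q·(-3) + (1−q)·(-2) = -q - 2
  the pitcher's expected payoff from Fastball: q·1 + (1−q)·(-4) = 5q - 4
  -q - 2 = 5q - 4  ⇒  -6q = -2  ⇒  q = 1/3.

p = 5/6, q = 1/3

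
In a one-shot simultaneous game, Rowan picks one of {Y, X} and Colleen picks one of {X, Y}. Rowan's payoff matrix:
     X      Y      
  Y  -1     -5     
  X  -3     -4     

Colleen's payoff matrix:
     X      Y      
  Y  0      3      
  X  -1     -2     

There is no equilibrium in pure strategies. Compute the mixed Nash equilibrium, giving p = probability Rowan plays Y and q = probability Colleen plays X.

p = 1/4, q = 1/3

Set Colleen's expected payoff from X equal to that from Y:
  Colleen's payoff from X: p·0 + (1−p)·(-1) = p - 1
  Colleen's payoff from Y: p·3 + (1−p)·(-2) = 5p - 2
  p - 1 = 5p - 2  ⇒  -4p = -1  ⇒  p = 1/4.
Set Rowan's expected payoff from Y equal to that from X:
  Rowan's payoff from Y: q·(-1) + (1−q)·(-5) = 4q - 5
  Rowan's payoff from X: q·(-3) + (1−q)·(-4) = q - 4
  4q - 5 = q - 4  ⇒  3q = 1  ⇒  q = 1/3.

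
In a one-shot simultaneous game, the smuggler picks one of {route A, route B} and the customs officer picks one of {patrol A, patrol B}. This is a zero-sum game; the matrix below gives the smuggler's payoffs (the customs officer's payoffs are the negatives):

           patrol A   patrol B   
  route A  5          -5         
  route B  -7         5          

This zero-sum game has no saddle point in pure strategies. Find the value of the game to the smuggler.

For the smuggler to be willing to mix, the smuggler must be indifferent between route A and route B, which pins down the customs officer's mix.
  the smuggler's payoff from route A: q·5 + (1−q)·(-5) = 10q - 5
  the smuggler's payoff from route B: q·(-7) + (1−q)·5 = -12q + 5
  10q - 5 = -12q + 5  ⇒  22q = 10  ⇒  q = 5/11.
The value is the smuggler's expected payoff against this mix (using route A): (5/11)·5 + (6/11)·(-5) = -5/11.

v = -5/11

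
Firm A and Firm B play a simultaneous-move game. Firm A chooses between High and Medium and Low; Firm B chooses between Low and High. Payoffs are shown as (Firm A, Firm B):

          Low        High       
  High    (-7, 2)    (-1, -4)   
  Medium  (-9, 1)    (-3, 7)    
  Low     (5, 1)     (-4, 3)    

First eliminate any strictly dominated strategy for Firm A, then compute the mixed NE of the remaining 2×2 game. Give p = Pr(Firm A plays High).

Firm A's strategy Medium is strictly dominated by High: -7 > -9 and -1 > -3. Eliminate Medium.
Firm A's mix must leave Firm B indifferent between Low and High.
  Firm B's payoff to Low: p·2 + (1−p)·1 = p + 1
  Firm B's payoff to High: p·(-4) + (1−p)·3 = -7p + 3
  p + 1 = -7p + 3  ⇒  8p = 2  ⇒  p = 1/4.

p = 1/4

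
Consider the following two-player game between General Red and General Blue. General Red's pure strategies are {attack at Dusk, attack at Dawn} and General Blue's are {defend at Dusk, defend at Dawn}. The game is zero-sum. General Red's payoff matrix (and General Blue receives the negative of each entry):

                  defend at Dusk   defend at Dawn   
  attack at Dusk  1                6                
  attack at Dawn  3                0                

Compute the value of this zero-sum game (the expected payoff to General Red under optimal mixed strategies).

v = 9/4

General Red's indifference between attack at Dusk and attack at Dawn determines General Blue's mixing probability q:
  General Red's expected payoff from attack at Dusk: q·1 + (1−q)·6 = -5q + 6
  General Red's expected payoff from attack at Dawn: q·3 + (1−q)·0 = 3q
  -5q + 6 = 3q  ⇒  -8q = -6  ⇒  q = 3/4.
The value is General Red's expected payoff against this mix (using attack at Dusk): (3/4)·1 + (1/4)·6 = 9/4.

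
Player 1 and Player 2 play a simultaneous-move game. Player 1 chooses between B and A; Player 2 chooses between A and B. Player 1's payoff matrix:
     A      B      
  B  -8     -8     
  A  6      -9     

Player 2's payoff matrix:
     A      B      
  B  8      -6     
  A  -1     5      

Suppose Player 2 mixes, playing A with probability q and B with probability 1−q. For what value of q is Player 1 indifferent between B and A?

In a mixed equilibrium Player 1 is indifferent between B and A; this condition fixes q.
  Player 1's payoff to B: q·(-8) + (1−q)·(-8) = -8
  Player 1's payoff to A: q·6 + (1−q)·(-9) = 15q - 9
  -8 = 15q - 9  ⇒  -15q = -1  ⇒  q = 1/15.

q = 1/15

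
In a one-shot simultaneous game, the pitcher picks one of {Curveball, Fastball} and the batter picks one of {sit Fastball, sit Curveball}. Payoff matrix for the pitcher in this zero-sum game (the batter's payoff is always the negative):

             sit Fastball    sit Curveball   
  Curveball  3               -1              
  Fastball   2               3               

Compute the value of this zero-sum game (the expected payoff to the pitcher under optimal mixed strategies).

v = 11/5

For the pitcher to be willing to mix, the pitcher must be indifferent between Curveball and Fastball, which pins down the batter's mix.
  the pitcher's expected payoff from Curveball: q·3 + (1−q)·(-1) = 4q - 1
  the pitcher's expected payoff from Fastball: q·2 + (1−q)·3 = -q + 3
  4q - 1 = -q + 3  ⇒  5q = 4  ⇒  q = 4/5.
The value is the pitcher's expected payoff against this mix (using Curveball): (4/5)·3 + (1/5)·(-1) = 11/5.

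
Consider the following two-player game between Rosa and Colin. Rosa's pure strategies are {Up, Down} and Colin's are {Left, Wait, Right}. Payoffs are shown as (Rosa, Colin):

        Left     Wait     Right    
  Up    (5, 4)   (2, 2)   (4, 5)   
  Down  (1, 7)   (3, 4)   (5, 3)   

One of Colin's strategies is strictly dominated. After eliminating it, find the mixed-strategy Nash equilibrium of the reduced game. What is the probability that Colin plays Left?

Colin's strategy Wait is strictly dominated by Left: 4 > 2 and 7 > 4. Eliminate Wait.
For Rosa to be willing to mix, Rosa must be indifferent between Up and Down, which pins down Colin's mix.
  Rosa's expected payoff from Up: q·5 + (1−q)·4 = q + 4
  Rosa's expected payoff from Down: q·1 + (1−q)·5 = -4q + 5
  q + 4 = -4q + 5  ⇒  5q = 1  ⇒  q = 1/5.

q = 1/5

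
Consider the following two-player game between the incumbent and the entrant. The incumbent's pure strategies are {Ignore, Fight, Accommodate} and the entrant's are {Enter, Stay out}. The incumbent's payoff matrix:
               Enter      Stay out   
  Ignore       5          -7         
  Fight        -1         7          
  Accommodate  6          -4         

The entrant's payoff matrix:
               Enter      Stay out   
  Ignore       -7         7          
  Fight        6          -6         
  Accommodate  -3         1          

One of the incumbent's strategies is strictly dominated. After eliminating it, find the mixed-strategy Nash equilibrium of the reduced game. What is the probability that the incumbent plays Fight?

p = 1/4

The incumbent's strategy Ignore is strictly dominated by Accommodate: 6 > 5 and -4 > -7. Eliminate Ignore.
The entrant's indifference between Enter and Stay out determines the incumbent's mixing probability p:
  the entrant's payoff from Enter: p·6 + (1−p)·(-3) = 9p - 3
  the entrant's payoff from Stay out: p·(-6) + (1−p)·1 = -7p + 1
  9p - 3 = -7p + 1  ⇒  16p = 4  ⇒  p = 1/4.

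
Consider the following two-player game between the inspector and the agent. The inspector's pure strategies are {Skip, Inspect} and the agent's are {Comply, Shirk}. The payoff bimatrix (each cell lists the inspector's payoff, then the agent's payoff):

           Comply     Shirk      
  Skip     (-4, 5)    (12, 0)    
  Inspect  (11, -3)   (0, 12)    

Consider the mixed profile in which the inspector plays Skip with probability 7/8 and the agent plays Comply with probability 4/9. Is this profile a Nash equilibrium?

Given the inspector's mix p = 7/8, the agent's payoff from Comply is 4 but from Shirk is 3/2. The agent strictly prefers Comply, so the agent would not mix.
So the proposed profile is not a Nash equilibrium.

No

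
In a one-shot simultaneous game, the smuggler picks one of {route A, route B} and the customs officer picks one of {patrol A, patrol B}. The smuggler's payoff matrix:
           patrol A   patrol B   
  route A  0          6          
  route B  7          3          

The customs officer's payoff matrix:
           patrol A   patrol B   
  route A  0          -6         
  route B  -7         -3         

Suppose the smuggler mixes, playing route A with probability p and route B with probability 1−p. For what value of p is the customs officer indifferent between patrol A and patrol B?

p = 2/5

The smuggler's mix must leave the customs officer indifferent between patrol A and patrol B.
  the customs officer's expected payoff from patrol A: p·0 + (1−p)·(-7) = 7p - 7
  the customs officer's expected payoff from patrol B: p·(-6) + (1−p)·(-3) = -3p - 3
  7p - 7 = -3p - 3  ⇒  10p = 4  ⇒  p = 2/5.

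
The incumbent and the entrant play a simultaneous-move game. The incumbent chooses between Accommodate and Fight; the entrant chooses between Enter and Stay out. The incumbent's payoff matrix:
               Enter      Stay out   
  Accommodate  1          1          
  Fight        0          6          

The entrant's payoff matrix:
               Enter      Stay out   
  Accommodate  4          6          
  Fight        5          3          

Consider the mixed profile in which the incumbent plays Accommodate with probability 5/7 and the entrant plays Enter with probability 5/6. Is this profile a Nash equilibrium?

Given the incumbent's mix p = 5/7, the entrant's payoff from Enter is 30/7 but from Stay out is 36/7. The entrant strictly prefers Stay out, so the entrant would not mix.
So the proposed profile is not a Nash equilibrium.

No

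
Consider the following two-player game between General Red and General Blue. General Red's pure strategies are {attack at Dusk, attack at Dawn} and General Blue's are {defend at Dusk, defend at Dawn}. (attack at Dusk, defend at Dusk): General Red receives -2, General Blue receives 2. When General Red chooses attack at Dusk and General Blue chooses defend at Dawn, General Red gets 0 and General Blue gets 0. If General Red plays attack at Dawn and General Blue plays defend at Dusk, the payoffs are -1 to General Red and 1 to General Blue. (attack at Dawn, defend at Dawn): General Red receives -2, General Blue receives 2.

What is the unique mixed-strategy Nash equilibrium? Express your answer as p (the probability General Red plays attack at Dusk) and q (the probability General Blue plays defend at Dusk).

p = 1/3, q = 2/3

In a mixed equilibrium General Blue is indifferent between defend at Dusk and defend at Dawn; this condition fixes p.
  General Blue's payoff to defend at Dusk: p·2 + (1−p)·1 = p + 1
  General Blue's payoff to defend at Dawn: p·0 + (1−p)·2 = -2p + 2
  p + 1 = -2p + 2  ⇒  3p = 1  ⇒  p = 1/3.
General Red's indifference between attack at Dusk and attack at Dawn determines General Blue's mixing probability q:
  General Red's expected payoff from attack at Dusk: q·(-2) + (1−q)·0 = -2q
  General Red's expected payoff from attack at Dawn: q·(-1) + (1−q)·(-2) = q - 2
  -2q = q - 2  ⇒  -3q = -2  ⇒  q = 2/3.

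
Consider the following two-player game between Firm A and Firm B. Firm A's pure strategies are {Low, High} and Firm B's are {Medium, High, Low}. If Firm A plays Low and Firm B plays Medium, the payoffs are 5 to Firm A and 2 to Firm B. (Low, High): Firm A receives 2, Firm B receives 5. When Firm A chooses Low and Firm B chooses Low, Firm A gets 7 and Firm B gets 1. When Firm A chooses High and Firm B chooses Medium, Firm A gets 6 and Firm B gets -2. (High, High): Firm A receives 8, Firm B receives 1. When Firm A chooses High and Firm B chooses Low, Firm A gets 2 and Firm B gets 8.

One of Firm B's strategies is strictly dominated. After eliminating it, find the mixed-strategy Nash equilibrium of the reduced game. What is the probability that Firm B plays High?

q = 5/11

Firm B's strategy Medium is strictly dominated by High: 5 > 2 and 1 > -2. Eliminate Medium.
Firm A's indifference between Low and High determines Firm B's mixing probability q:
  Firm A's payoff to Low: q·2 + (1−q)·7 = -5q + 7
  Firm A's payoff to High: q·8 + (1−q)·2 = 6q + 2
  -5q + 7 = 6q + 2  ⇒  -11q = -5  ⇒  q = 5/11.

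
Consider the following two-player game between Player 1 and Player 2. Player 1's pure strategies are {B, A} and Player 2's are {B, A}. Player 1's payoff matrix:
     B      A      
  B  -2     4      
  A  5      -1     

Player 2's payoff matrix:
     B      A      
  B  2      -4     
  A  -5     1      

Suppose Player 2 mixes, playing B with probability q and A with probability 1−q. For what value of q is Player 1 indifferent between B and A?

q = 5/12

Player 1's indifference between B and A determines Player 2's mixing probability q:
  Player 1's expected payoff from B: q·(-2) + (1−q)·4 = -6q + 4
  Player 1's expected payoff from A: q·5 + (1−q)·(-1) = 6q - 1
  -6q + 4 = 6q - 1  ⇒  -12q = -5  ⇒  q = 5/12.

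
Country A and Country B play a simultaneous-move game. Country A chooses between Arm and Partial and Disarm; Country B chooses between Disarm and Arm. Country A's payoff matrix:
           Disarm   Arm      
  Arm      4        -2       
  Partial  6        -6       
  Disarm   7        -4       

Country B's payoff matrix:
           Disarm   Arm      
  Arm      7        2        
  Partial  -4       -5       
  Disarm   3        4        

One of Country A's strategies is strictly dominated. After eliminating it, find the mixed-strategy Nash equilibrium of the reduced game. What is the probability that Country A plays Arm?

Country A's strategy Partial is strictly dominated by Disarm: 7 > 6 and -4 > -6. Eliminate Partial.
Set Country B's expected payoff from Disarm equal to that from Arm:
  Country B's expected payoff from Disarm: p·7 + (1−p)·3 = 4p + 3
  Country B's expected payoff from Arm: p·2 + (1−p)·4 = -2p + 4
  4p + 3 = -2p + 4  ⇒  6p = 1  ⇒  p = 1/6.

p = 1/6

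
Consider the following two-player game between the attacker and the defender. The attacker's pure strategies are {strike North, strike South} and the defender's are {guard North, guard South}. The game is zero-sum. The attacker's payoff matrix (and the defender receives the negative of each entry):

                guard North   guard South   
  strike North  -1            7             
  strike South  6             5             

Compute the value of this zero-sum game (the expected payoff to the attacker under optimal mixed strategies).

The defender's mix must leave the attacker indifferent between strike North and strike South.
  the attacker's payoff from strike North: q·(-1) + (1−q)·7 = -8q + 7
  the attacker's payoff from strike South: q·6 + (1−q)·5 = q + 5
  -8q + 7 = q + 5  ⇒  -9q = -2  ⇒  q = 2/9.
The value is the attacker's expected payoff against this mix (using strike North): (2/9)·(-1) + (7/9)·7 = 47/9.

v = 47/9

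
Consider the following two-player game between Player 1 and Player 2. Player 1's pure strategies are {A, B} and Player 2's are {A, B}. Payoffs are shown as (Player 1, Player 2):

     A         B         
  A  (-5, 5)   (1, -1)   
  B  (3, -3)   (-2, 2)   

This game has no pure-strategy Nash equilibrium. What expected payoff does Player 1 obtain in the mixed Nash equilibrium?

In a mixed equilibrium Player 1 is indifferent between A and B; this condition fixes q.
  Player 1's payoff from A: q·(-5) + (1−q)·1 = -6q + 1
  Player 1's payoff from B: q·3 + (1−q)·(-2) = 5q - 2
  -6q + 1 = 5q - 2  ⇒  -11q = -3  ⇒  q = 3/11.
At equilibrium Player 1 is indifferent across rows, so Player 1's payoff equals the payoff from A: (3/11)·(-5) + (8/11)·1 = -7/11.

-7/11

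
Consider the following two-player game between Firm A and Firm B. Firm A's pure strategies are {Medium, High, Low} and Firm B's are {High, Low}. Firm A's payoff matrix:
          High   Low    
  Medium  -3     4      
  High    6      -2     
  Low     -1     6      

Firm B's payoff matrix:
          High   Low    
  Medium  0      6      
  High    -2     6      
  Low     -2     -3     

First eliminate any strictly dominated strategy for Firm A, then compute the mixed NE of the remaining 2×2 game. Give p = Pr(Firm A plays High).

p = 1/9

Firm A's strategy Medium is strictly dominated by Low: -1 > -3 and 6 > 4. Eliminate Medium.
For Firm B to be willing to mix, Firm B must be indifferent between High and Low, which pins down Firm A's mix.
  Firm B's expected payoff from High: p·(-2) + (1−p)·(-2) = -2
  Firm B's expected payoff from Low: p·6 + (1−p)·(-3) = 9p - 3
  -2 = 9p - 3  ⇒  -9p = -1  ⇒  p = 1/9.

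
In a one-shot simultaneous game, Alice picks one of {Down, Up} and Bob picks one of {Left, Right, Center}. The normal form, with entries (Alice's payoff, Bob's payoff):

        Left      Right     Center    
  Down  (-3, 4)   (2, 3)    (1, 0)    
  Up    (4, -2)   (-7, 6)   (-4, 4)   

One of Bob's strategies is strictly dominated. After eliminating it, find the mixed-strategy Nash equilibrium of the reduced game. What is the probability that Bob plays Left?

q = 9/16

Bob's strategy Center is strictly dominated by Right: 3 > 0 and 6 > 4. Eliminate Center.
Alice's indifference between Down and Up determines Bob's mixing probability q:
  Alice's payoff from Down: q·(-3) + (1−q)·2 = -5q + 2
  Alice's payoff from Up: q·4 + (1−q)·(-7) = 11q - 7
  -5q + 2 = 11q - 7  ⇒  -16q = -9  ⇒  q = 9/16.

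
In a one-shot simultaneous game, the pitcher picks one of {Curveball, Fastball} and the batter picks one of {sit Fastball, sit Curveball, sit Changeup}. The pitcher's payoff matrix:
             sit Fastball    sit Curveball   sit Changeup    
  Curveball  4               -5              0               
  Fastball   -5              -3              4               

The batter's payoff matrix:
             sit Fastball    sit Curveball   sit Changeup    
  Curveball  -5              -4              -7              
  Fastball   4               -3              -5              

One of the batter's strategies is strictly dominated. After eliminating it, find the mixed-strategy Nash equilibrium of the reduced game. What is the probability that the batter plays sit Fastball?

The batter's strategy sit Changeup is strictly dominated by sit Curveball: -4 > -7 and -3 > -5. Eliminate sit Changeup.
For the pitcher to be willing to mix, the pitcher must be indifferent between Curveball and Fastball, which pins down the batter's mix.
  the pitcher's payoff to Curveball: q·4 + (1−q)·(-5) = 9q - 5
  the pitcher's payoff to Fastball: q·(-5) + (1−q)·(-3) = -2q - 3
  9q - 5 = -2q - 3  ⇒  11q = 2  ⇒  q = 2/11.

q = 2/11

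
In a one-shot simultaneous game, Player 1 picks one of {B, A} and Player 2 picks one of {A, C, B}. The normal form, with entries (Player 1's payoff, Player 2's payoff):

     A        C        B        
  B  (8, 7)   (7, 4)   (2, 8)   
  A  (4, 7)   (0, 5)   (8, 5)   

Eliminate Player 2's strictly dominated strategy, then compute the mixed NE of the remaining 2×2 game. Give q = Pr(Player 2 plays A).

q = 3/5

Player 2's strategy C is strictly dominated by A: 7 > 4 and 7 > 5. Eliminate C.
Player 2's mix must leave Player 1 indifferent between B and A.
  Player 1's payoff from B: q·8 + (1−q)·2 = 6q + 2
  Player 1's payoff from A: q·4 + (1−q)·8 = -4q + 8
  6q + 2 = -4q + 8  ⇒  10q = 6  ⇒  q = 3/5.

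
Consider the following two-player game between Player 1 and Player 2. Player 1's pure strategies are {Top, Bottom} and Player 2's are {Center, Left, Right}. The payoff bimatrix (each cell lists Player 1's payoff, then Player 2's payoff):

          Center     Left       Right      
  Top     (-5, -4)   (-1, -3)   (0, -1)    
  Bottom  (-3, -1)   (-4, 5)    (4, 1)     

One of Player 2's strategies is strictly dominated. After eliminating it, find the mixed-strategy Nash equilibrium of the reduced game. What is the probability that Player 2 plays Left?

q = 4/7

Player 2's strategy Center is strictly dominated by Right: -1 > -4 and 1 > -1. Eliminate Center.
Player 2's mix must leave Player 1 indifferent between Top and Bottom.
  Player 1's payoff from Top: q·(-1) + (1−q)·0 = -q
  Player 1's payoff from Bottom: q·(-4) + (1−q)·4 = -8q + 4
  -q = -8q + 4  ⇒  7q = 4  ⇒  q = 4/7.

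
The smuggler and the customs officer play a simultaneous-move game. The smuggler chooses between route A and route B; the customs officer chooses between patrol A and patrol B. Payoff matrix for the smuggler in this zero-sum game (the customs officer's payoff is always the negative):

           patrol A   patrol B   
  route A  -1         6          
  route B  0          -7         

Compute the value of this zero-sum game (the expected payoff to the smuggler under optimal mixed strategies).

v = -1/2

In a mixed equilibrium the smuggler is indifferent between route A and route B; this condition fixes q.
  the smuggler's payoff from route A: q·(-1) + (1−q)·6 = -7q + 6
  the smuggler's payoff from route B: q·0 + (1−q)·(-7) = 7q - 7
  -7q + 6 = 7q - 7  ⇒  -14q = -13  ⇒  q = 13/14.
The value is the smuggler's expected payoff against this mix (using route A): (13/14)·(-1) + (1/14)·6 = -1/2.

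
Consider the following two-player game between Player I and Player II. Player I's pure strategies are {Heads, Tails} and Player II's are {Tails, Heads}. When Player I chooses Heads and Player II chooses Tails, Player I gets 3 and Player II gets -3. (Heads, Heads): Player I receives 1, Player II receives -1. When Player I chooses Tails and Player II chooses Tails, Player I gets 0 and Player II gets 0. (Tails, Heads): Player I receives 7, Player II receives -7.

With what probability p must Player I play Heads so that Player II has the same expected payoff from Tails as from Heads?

p = 7/9

In a mixed equilibrium Player II is indifferent between Tails and Heads; this condition fixes p.
  Player II's payoff from Tails: p·(-3) + (1−p)·0 = -3p
  Player II's payoff from Heads: p·(-1) + (1−p)·(-7) = 6p - 7
  -3p = 6p - 7  ⇒  -9p = -7  ⇒  p = 7/9.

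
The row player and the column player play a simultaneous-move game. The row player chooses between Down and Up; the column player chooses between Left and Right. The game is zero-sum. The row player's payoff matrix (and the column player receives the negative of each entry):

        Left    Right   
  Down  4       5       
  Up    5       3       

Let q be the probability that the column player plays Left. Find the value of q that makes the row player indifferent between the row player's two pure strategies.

q = 2/3

For the row player to be willing to mix, the row player must be indifferent between Down and Up, which pins down the column player's mix.
  the row player's payoff from Down: q·4 + (1−q)·5 = -q + 5
  the row player's payoff from Up: q·5 + (1−q)·3 = 2q + 3
  -q + 5 = 2q + 3  ⇒  -3q = -2  ⇒  q = 2/3.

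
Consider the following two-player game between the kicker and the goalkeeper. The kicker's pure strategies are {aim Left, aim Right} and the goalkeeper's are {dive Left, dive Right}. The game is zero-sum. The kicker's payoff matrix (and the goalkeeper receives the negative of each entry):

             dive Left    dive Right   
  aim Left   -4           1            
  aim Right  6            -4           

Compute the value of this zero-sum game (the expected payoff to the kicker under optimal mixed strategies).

v = -2/3

In a mixed equilibrium the kicker is indifferent between aim Left and aim Right; this condition fixes q.
  the kicker's payoff from aim Left: q·(-4) + (1−q)·1 = -5q + 1
  the kicker's payoff from aim Right: q·6 + (1−q)·(-4) = 10q - 4
  -5q + 1 = 10q - 4  ⇒  -15q = -5  ⇒  q = 1/3.
The value is the kicker's expected payoff against this mix (using aim Left): (1/3)·(-4) + (2/3)·1 = -2/3.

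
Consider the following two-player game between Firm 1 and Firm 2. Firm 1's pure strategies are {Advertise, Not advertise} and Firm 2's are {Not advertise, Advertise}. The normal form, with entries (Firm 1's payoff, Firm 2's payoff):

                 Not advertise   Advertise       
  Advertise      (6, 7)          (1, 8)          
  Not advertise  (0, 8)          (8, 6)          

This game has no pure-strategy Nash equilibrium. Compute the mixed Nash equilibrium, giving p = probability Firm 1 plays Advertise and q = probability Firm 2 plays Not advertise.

p = 2/3, q = 7/13

In a mixed equilibrium Firm 2 is indifferent between Not advertise and Advertise; this condition fixes p.
  Firm 2's expected payoff from Not advertise: p·7 + (1−p)·8 = -p + 8
  Firm 2's expected payoff from Advertise: p·8 + (1−p)·6 = 2p + 6
  -p + 8 = 2p + 6  ⇒  -3p = -2  ⇒  p = 2/3.
Firm 2's mix must leave Firm 1 indifferent between Advertise and Not advertise.
  Firm 1's payoff from Advertise: q·6 + (1−q)·1 = 5q + 1
  Firm 1's payoff from Not advertise: q·0 + (1−q)·8 = -8q + 8
  5q + 1 = -8q + 8  ⇒  13q = 7  ⇒  q = 7/13.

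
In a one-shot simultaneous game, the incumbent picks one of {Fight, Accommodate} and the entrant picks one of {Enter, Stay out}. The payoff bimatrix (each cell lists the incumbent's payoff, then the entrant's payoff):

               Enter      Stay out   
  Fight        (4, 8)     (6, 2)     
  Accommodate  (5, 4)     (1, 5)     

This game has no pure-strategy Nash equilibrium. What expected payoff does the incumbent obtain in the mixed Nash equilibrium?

The incumbent's indifference between Fight and Accommodate determines the entrant's mixing probability q:
  the incumbent's expected payoff from Fight: q·4 + (1−q)·6 = -2q + 6
  the incumbent's expected payoff from Accommodate: q·5 + (1−q)·1 = 4q + 1
  -2q + 6 = 4q + 1  ⇒  -6q = -5  ⇒  q = 5/6.
At equilibrium the incumbent is indifferent across rows, so the incumbent's payoff equals the payoff from Fight: (5/6)·4 + (1/6)·6 = 13/3.

13/3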